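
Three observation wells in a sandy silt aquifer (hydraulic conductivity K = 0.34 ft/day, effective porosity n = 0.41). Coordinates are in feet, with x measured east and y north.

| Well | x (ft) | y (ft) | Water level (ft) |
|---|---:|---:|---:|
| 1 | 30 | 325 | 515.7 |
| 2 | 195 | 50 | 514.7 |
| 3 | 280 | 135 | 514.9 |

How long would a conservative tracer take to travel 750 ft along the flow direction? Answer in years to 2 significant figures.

760 years

Differences from 1: to 2 (Δx, Δy, Δh) = (165, -275, -1.0); to 3 = (250, -190, -0.8).
Solve a·Δx + b·Δy = Δh: det = 165·(-190) − 250·(-275) = 37400.
∂h/∂x = [(-1.0)·(-190) − (-0.8)·(-275)] / 37400 = -0.0008021
∂h/∂y = [165·(-0.8) − 250·(-1.0)] / 37400 = +0.003155
|∇h| = √(-0.0008021² + 0.003155²) = 0.003255
Seepage velocity v = K·i/n = 0.34 × 0.003255 / 0.41 = 0.002699 ft/day.
t = 750 / 0.002699 = 2.779e+05 days = 761 years.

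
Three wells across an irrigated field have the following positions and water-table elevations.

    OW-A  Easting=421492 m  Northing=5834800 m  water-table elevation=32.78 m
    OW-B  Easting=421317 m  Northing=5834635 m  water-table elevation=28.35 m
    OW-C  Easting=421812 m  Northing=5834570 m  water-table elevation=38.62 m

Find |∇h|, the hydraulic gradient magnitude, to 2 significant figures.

Taking OW-A as reference: OW-B−OW-A = (-175, -165, -4.43); OW-C−OW-A = (320, -230, +5.84).
Solve a·Δx + b·Δy = Δh: det = (-175)·(-230) − 320·(-165) = 93050.
∂h/∂x = [(-4.43)·(-230) − (+5.84)·(-165)] / 93050 = +0.02131
∂h/∂y = [(-175)·(+5.84) − 320·(-4.43)] / 93050 = +0.004251
|∇h| = √(0.02131² + 0.004251²) = 0.02173

0.022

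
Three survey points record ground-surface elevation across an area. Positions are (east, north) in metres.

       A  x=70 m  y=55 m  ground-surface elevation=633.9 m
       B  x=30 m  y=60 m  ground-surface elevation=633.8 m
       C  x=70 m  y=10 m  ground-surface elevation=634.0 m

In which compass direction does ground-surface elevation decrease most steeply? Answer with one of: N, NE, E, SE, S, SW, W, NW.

Taking A as reference: B−A = (-40, 5, -0.1); C−A = (0, -45, +0.1).
Solve a·Δx + b·Δy = Δz: det = (-40)·(-45) − 0·5 = 1800.
∂z/∂x = [(-0.1)·(-45) − (+0.1)·5] / 1800 = +0.002222
∂z/∂y = [(-40)·(+0.1) − 0·(-0.1)] / 1800 = -0.002222
Steepest decrease is along −∇f = (-0.002222 E, +0.002222 N) → northwest.

NW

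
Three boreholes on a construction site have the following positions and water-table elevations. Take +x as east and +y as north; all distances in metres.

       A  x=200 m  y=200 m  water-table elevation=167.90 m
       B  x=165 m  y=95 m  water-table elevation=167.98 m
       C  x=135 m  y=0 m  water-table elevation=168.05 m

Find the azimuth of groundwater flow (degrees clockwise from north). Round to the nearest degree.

079°

Taking A as reference: B−A = (-35, -105, +0.08); C−A = (-65, -200, +0.15).
Determinant of the coordinate differences = (-35)·(-200) − (-65)·(-105) = 175.
∂h/∂x = [(+0.08)·(-200) − (+0.15)·(-105)] / 175 = -0.001429
∂h/∂y = [(-35)·(+0.15) − (-65)·(+0.08)] / 175 = -0.0002857
Flow direction (−∇h) has components (+0.001429 E, +0.0002857 N).
Azimuth = atan2(E, N) = atan2(+0.001429, +0.0002857) = 78.7° ≈ 079°.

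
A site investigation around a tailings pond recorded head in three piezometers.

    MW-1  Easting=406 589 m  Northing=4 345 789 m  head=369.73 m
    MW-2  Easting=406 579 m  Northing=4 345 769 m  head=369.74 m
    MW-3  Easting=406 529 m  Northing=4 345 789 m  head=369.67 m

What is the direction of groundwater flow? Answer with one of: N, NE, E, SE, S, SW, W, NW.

NW

Taking MW-1 as reference: MW-2−MW-1 = (-10, -20, +0.01); MW-3−MW-1 = (-60, 0, -0.06).
Solve a·Δx + b·Δy = Δh: det = (-10)·0 − (-60)·(-20) = -1200.
∂h/∂x = [(+0.01)·0 − (-0.06)·(-20)] / -1200 = +0.001000
∂h/∂y = [(-10)·(-0.06) − (-60)·(+0.01)] / -1200 = -0.0010000
Flow = −∇h = (-0.001000 east, +0.0010000 north), which points northwest.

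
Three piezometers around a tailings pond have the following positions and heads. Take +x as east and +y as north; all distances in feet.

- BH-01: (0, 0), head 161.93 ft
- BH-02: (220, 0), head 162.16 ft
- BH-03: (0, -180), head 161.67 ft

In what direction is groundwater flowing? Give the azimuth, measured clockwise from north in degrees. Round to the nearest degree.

∂h/∂x = (162.16 − 161.93) / (220 − 0) = +0.001045
∂h/∂y = (161.67 − 161.93) / (-180 − 0) = +0.001444
Flow direction (−∇h) has components (-0.001045 E, -0.001444 N).
Azimuth = atan2(E, N) = atan2(-0.001045, -0.001444) = 215.9° ≈ 216°.

216°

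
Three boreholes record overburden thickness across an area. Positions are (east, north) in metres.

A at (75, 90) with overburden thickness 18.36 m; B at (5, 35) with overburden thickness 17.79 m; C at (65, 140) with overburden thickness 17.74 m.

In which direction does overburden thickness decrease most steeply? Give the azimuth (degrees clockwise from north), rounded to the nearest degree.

301°

Three-point gradient (reference A): Δ to B = (-70, -55, -0.57), Δ to C = (-10, 50, -0.62).
∂d/∂x = +0.01546, ∂d/∂y = -0.009309 (det = -4050).
Steepest decrease is along −∇f: components (-0.01546 E, +0.009309 N).
Azimuth = atan2(-0.01546, +0.009309) = 301.1° ≈ 301°.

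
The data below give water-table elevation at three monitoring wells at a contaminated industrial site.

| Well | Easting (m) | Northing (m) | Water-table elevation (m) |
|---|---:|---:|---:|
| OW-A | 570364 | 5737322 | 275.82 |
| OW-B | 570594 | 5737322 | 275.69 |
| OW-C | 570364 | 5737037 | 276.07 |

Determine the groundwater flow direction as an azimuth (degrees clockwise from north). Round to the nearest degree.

033°

∂h/∂x = (275.69 − 275.82) / (570594 − 570364) = -0.0005652
∂h/∂y = (276.07 − 275.82) / (5737037 − 5737322) = -0.0008772
Flow direction (−∇h) has components (+0.0005652 E, +0.0008772 N).
Azimuth = atan2(E, N) = atan2(+0.0005652, +0.0008772) = 32.8° ≈ 033°.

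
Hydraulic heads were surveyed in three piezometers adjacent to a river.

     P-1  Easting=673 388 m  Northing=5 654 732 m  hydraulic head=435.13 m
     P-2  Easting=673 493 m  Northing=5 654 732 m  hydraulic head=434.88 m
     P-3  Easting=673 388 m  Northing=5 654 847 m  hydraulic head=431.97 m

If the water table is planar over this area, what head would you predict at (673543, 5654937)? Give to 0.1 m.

429.1 m

∂h/∂x = (434.88 − 435.13) / (673493 − 673388) = -0.002381
∂h/∂y = (431.97 − 435.13) / (5654847 − 5654732) = -0.02748
h(673543, 5654937) = 435.13 + (-0.002381)·(155) + (-0.02748)·(205) = 435.13 -0.369 -5.633 = 429.128 m.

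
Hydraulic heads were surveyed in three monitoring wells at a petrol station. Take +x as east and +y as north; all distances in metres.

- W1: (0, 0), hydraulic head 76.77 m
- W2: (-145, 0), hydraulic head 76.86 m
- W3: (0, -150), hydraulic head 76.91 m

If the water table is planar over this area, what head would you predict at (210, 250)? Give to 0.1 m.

∂h/∂x = (76.86 − 76.77) / (-145 − 0) = -0.0006207
∂h/∂y = (76.91 − 76.77) / (-150 − 0) = -0.0009333
h(210, 250) = 76.77 + (-0.0006207)·(210) + (-0.0009333)·(250) = 76.77 -0.130 -0.233 = 76.406 m.

76.4 m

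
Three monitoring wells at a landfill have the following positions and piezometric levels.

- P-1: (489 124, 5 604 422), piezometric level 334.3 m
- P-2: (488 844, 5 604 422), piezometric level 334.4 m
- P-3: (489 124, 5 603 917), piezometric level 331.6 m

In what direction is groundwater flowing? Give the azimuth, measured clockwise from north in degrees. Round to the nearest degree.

176°

∂h/∂x = (334.4 − 334.3) / (488844 − 489124) = -0.0003571
∂h/∂y = (331.6 − 334.3) / (5603917 − 5604422) = +0.005347
Flow direction (−∇h) has components (+0.0003571 E, -0.005347 N).
Azimuth = atan2(E, N) = atan2(+0.0003571, -0.005347) = 176.2° ≈ 176°.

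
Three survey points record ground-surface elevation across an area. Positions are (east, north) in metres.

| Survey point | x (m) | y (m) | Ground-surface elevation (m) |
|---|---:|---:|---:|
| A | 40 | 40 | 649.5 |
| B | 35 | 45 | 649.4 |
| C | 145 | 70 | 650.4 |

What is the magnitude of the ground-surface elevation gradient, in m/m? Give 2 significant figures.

Taking A as reference: B−A = (-5, 5, -0.1); C−A = (105, 30, +0.9).
Determinant of the coordinate differences = (-5)·30 − 105·5 = -675.
∂z/∂x = [(-0.1)·30 − (+0.9)·5] / -675 = +0.01111
∂z/∂y = [(-5)·(+0.9) − 105·(-0.1)] / -675 = -0.008889
|∇f| = √(0.01111² + -0.008889²) = 0.01423 m/m

0.014 m/m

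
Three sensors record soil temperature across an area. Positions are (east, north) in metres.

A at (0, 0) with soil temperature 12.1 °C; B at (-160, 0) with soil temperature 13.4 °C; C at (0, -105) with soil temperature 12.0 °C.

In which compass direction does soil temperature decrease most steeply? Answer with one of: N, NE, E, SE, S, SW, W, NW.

∂T/∂x = (13.4 − 12.1) / (-160 − 0) = -0.008125
∂T/∂y = (12.0 − 12.1) / (-105 − 0) = +0.0009524
Steepest decrease is along −∇f = (+0.008125 E, -0.0009524 N) → east.

E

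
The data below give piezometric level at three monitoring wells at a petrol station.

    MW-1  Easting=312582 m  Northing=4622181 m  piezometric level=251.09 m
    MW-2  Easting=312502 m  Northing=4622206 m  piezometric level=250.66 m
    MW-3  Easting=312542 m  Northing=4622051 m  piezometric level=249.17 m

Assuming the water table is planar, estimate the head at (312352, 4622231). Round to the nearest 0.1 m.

249.6 m

With h = a·x + b·y + c and MW-1 as origin, the differences give:
  (-80)·a + 25·b = -0.43
  (-40)·a + (-130)·b = -1.92
Eliminate b (×(-130) and ×25, subtract): 11400·a = 103.900 → a = ∂h/∂x = +0.009114
Back-substitute: b = ∂h/∂y = +0.01196.
h(312352, 4622231) = 251.09 + (+0.009114)·(-230) + (+0.01196)·(50) = 251.09 -2.096 +0.598 = 249.592 m.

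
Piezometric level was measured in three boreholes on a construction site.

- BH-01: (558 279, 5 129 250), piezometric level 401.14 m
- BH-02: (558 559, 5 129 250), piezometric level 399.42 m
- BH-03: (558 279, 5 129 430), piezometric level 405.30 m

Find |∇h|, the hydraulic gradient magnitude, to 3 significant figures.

∂h/∂x = (399.42 − 401.14) / (558559 − 558279) = -0.006143
∂h/∂y = (405.30 − 401.14) / (5129430 − 5129250) = +0.02311
|∇h| = √(-0.006143² + 0.02311²) = 0.02391

0.0239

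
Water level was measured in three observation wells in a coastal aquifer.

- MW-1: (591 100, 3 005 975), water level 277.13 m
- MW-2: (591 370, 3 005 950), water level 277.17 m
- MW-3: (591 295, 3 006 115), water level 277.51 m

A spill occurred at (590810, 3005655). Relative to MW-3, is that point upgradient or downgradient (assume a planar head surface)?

With h = a·x + b·y + c and MW-1 as origin, the differences give:
  270·a + (-25)·b = +0.04
  195·a + 140·b = +0.38
Eliminate b (×140 and ×(-25), subtract): 42675·a = 15.100 → a = ∂h/∂x = +0.0003538
Back-substitute: b = ∂h/∂y = +0.002221.
Head at (590810, 3005655) = 277.13 + (+0.0003538)·(-290) + (+0.002221)·(-320) = 276.32 m.
That is lower than the 277.51 m at MW-3, so the point is downgradient.

downgradient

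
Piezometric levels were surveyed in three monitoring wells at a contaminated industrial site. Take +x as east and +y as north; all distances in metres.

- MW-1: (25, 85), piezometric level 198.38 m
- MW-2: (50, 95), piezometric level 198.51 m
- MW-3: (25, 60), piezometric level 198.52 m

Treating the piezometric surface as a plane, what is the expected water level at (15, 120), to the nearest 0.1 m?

198.1 m

With h = a·x + b·y + c and MW-1 as origin, the differences give:
  25·a + 10·b = +0.13
  0·a + (-25)·b = +0.14
Eliminate b (×(-25) and ×10, subtract): -625·a = -4.650 → a = ∂h/∂x = +0.007440
Back-substitute: b = ∂h/∂y = -0.005600.
h(15, 120) = 198.38 + (+0.007440)·(-10) + (-0.005600)·(35) = 198.38 -0.074 -0.196 = 198.110 m.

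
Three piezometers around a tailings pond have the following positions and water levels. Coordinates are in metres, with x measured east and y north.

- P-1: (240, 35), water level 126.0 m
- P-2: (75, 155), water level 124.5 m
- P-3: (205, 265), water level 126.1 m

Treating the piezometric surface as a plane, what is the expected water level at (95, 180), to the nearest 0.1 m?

Taking P-1 as reference: P-2−P-1 = (-165, 120, -1.5); P-3−P-1 = (-35, 230, +0.1).
Determinant of the coordinate differences = (-165)·230 − (-35)·120 = -33750.
∂h/∂x = [(-1.5)·230 − (+0.1)·120] / -33750 = +0.01058
∂h/∂y = [(-165)·(+0.1) − (-35)·(-1.5)] / -33750 = +0.002044
h(95, 180) = 126.0 + (+0.01058)·(-145) + (+0.002044)·(145) = 126.0 -1.534 +0.296 = 124.763 m.

124.8 m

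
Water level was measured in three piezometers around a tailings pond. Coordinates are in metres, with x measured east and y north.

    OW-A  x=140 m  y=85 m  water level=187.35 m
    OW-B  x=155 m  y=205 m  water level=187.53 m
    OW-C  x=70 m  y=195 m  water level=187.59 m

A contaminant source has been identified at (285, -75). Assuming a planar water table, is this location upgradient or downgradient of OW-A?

With h = a·x + b·y + c and OW-A as origin, the differences give:
  15·a + 120·b = +0.18
  (-70)·a + 110·b = +0.24
Eliminate b (×110 and ×120, subtract): 10050·a = -9.000 → a = ∂h/∂x = -0.0008955
Back-substitute: b = ∂h/∂y = +0.001612.
Head at (285, -75) = 187.35 + (-0.0008955)·(145) + (+0.001612)·(-160) = 186.96 m.
That is lower than the 187.35 m at OW-A, so the point is downgradient.

downgradient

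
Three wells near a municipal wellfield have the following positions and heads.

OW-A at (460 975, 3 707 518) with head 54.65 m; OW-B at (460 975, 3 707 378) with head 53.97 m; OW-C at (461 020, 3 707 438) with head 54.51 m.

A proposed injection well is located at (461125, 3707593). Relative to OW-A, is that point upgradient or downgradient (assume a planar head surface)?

Taking OW-A as reference: OW-B−OW-A = (0, -140, -0.68); OW-C−OW-A = (45, -80, -0.14).
Solve a·Δx + b·Δy = Δh: det = 0·(-80) − 45·(-140) = 6300.
∂h/∂x = [(-0.68)·(-80) − (-0.14)·(-140)] / 6300 = +0.005524
∂h/∂y = [0·(-0.14) − 45·(-0.68)] / 6300 = +0.004857
Head at (461125, 3707593) = 54.65 + (+0.005524)·(150) + (+0.004857)·(75) = 55.84 m.
That is higher than the 54.65 m at OW-A, so the point is upgradient.

upgradient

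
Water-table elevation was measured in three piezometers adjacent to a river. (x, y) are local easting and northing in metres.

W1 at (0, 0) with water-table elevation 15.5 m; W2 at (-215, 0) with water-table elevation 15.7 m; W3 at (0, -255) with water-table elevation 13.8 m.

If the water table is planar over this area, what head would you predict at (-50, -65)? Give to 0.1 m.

15.1 m

∂h/∂x = (15.7 − 15.5) / (-215 − 0) = -0.0009302
∂h/∂y = (13.8 − 15.5) / (-255 − 0) = +0.006667
h(-50, -65) = 15.5 + (-0.0009302)·(-50) + (+0.006667)·(-65) = 15.5 +0.047 -0.433 = 15.113 m.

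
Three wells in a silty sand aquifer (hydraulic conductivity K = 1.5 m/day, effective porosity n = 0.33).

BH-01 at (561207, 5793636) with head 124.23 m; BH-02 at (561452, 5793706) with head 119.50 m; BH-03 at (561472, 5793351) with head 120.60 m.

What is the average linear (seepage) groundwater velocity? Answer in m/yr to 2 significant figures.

31 m/yr

Differences from BH-01: to BH-02 (Δx, Δy, Δh) = (245, 70, -4.73); to BH-03 = (265, -285, -3.63).
Determinant of the coordinate differences = 245·(-285) − 265·70 = -88375.
∂h/∂x = [(-4.73)·(-285) − (-3.63)·70] / -88375 = -0.01813
∂h/∂y = [245·(-3.63) − 265·(-4.73)] / -88375 = -0.004120
|∇h| = √(-0.01813² + -0.004120²) = 0.01859
Seepage velocity v = K·i/n = 1.5 × 0.01859 / 0.33 = 0.0845 m/day = 30.86 m/yr.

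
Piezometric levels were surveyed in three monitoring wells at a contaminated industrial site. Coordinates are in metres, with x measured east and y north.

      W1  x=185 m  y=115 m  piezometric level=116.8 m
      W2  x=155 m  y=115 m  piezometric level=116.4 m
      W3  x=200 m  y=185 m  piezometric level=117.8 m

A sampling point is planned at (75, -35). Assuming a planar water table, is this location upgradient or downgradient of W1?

Taking W1 as reference: W2−W1 = (-30, 0, -0.4); W3−W1 = (15, 70, +1.0).
Determinant of the coordinate differences = (-30)·70 − 15·0 = -2100.
∂h/∂x = [(-0.4)·70 − (+1.0)·0] / -2100 = +0.01333
∂h/∂y = [(-30)·(+1.0) − 15·(-0.4)] / -2100 = +0.01143
Head at (75, -35) = 116.8 + (+0.01333)·(-110) + (+0.01143)·(-150) = 113.62 m.
That is lower than the 116.8 m at W1, so the point is downgradient.

downgradient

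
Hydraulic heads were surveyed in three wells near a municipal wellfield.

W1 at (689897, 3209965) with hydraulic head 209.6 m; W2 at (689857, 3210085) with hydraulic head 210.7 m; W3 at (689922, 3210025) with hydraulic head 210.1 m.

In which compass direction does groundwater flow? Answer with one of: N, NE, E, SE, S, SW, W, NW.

Taking W1 as reference: W2−W1 = (-40, 120, +1.1); W3−W1 = (25, 60, +0.5).
Solve a·Δx + b·Δy = Δh: det = (-40)·60 − 25·120 = -5400.
∂h/∂x = [(+1.1)·60 − (+0.5)·120] / -5400 = -0.001111
∂h/∂y = [(-40)·(+0.5) − 25·(+1.1)] / -5400 = +0.008796
Flow = −∇h = (+0.001111 east, -0.008796 north), which points south.

S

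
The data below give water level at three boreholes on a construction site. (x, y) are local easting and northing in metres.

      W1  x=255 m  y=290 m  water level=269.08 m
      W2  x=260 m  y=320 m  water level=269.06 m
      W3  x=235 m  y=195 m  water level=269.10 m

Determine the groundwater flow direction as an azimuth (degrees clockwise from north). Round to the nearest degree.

283°

With h = a·x + b·y + c and W1 as origin, the differences give:
  5·a + 30·b = -0.02
  (-20)·a + (-95)·b = +0.02
Eliminate b (×(-95) and ×30, subtract): 125·a = 1.300 → a = ∂h/∂x = +0.01040
Back-substitute: b = ∂h/∂y = -0.002400.
Flow direction (−∇h) has components (-0.01040 E, +0.002400 N).
Azimuth = atan2(E, N) = atan2(-0.01040, +0.002400) = 283.0° ≈ 283°.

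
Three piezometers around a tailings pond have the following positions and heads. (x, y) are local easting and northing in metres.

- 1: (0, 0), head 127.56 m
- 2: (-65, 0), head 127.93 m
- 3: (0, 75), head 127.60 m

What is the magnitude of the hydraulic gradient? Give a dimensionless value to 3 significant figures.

∂h/∂x = (127.93 − 127.56) / (-65 − 0) = -0.005692
∂h/∂y = (127.60 − 127.56) / (75 − 0) = +0.0005333
|∇h| = √(-0.005692² + 0.0005333²) = 0.005717

0.00572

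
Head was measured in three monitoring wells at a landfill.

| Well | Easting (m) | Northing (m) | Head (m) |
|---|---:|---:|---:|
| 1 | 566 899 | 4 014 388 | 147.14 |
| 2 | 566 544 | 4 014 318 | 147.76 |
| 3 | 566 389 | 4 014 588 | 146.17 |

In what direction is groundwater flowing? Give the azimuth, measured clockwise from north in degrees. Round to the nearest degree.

With h = a·x + b·y + c and 1 as origin, the differences give:
  (-355)·a + (-70)·b = +0.62
  (-510)·a + 200·b = -0.97
Eliminate b (×200 and ×(-70), subtract): -106700·a = 56.100 → a = ∂h/∂x = -0.0005258
Back-substitute: b = ∂h/∂y = -0.006191.
Flow direction (−∇h) has components (+0.0005258 E, +0.006191 N).
Azimuth = atan2(E, N) = atan2(+0.0005258, +0.006191) = 4.9° ≈ 005°.

005°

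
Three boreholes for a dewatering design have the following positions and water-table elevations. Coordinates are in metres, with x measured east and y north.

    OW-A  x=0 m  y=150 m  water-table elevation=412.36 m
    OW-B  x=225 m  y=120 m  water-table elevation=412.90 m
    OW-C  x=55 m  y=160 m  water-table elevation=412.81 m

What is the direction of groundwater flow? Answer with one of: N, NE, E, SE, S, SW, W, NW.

Differences from OW-A: to OW-B (Δx, Δy, Δh) = (225, -30, +0.54); to OW-C = (55, 10, +0.45).
Solve a·Δx + b·Δy = Δh: det = 225·10 − 55·(-30) = 3900.
∂h/∂x = [(+0.54)·10 − (+0.45)·(-30)] / 3900 = +0.004846
∂h/∂y = [225·(+0.45) − 55·(+0.54)] / 3900 = +0.01835
Flow = −∇h = (-0.004846 east, -0.01835 north), which points south.

S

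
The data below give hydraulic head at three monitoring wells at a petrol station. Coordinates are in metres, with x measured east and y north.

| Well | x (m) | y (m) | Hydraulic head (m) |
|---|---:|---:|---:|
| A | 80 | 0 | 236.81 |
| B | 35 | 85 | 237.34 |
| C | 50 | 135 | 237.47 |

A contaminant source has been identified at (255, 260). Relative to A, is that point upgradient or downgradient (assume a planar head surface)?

Differences from A: to B (Δx, Δy, Δh) = (-45, 85, +0.53); to C = (-30, 135, +0.66).
Determinant of the coordinate differences = (-45)·135 − (-30)·85 = -3525.
∂h/∂x = [(+0.53)·135 − (+0.66)·85] / -3525 = -0.004383
∂h/∂y = [(-45)·(+0.66) − (-30)·(+0.53)] / -3525 = +0.003915
Head at (255, 260) = 236.81 + (-0.004383)·(175) + (+0.003915)·(260) = 237.06 m.
That is higher than the 236.81 m at A, so the point is upgradient.

upgradient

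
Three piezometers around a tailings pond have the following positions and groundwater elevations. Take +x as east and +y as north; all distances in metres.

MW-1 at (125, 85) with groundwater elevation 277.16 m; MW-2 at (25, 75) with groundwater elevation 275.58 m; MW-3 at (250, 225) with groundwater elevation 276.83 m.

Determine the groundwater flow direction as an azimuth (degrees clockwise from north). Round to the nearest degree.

316°

With h = a·x + b·y + c and MW-1 as origin, the differences give:
  (-100)·a + (-10)·b = -1.58
  125·a + 140·b = -0.33
Eliminate b (×140 and ×(-10), subtract): -12750·a = -224.500 → a = ∂h/∂x = +0.01761
Back-substitute: b = ∂h/∂y = -0.01808.
Flow direction (−∇h) has components (-0.01761 E, +0.01808 N).
Azimuth = atan2(E, N) = atan2(-0.01761, +0.01808) = 315.8° ≈ 316°.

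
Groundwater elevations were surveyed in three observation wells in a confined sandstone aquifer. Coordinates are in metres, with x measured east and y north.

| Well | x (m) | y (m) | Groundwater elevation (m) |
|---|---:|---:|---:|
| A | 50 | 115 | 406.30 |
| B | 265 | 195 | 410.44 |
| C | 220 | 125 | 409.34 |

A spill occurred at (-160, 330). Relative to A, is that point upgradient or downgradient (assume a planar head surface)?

downgradient

Three-point gradient (reference A): Δ to B = (215, 80, +4.14), Δ to C = (170, 10, +3.04).
∂h/∂x = +0.01762, ∂h/∂y = +0.004384 (det = -11450).
Head at (-160, 330) = 406.30 + (+0.01762)·(-210) + (+0.004384)·(215) = 403.54 m.
That is lower than the 406.30 m at A, so the point is downgradient.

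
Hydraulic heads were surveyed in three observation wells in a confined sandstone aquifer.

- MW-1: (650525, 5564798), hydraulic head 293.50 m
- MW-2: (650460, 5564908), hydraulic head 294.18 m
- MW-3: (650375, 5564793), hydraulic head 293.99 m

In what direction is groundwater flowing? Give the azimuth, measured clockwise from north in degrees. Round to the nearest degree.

141°

Taking MW-1 as reference: MW-2−MW-1 = (-65, 110, +0.68); MW-3−MW-1 = (-150, -5, +0.49).
Solve a·Δx + b·Δy = Δh: det = (-65)·(-5) − (-150)·110 = 16825.
∂h/∂x = [(+0.68)·(-5) − (+0.49)·110] / 16825 = -0.003406
∂h/∂y = [(-65)·(+0.49) − (-150)·(+0.68)] / 16825 = +0.004169
Flow direction (−∇h) has components (+0.003406 E, -0.004169 N).
Azimuth = atan2(E, N) = atan2(+0.003406, -0.004169) = 140.8° ≈ 141°.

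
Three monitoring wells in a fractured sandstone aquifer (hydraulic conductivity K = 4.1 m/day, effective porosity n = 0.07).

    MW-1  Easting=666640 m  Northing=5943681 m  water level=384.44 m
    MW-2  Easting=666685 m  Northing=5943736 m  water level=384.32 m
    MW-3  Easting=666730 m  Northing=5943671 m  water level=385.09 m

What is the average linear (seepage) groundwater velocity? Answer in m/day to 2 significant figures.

Differences from MW-1: to MW-2 (Δx, Δy, Δh) = (45, 55, -0.12); to MW-3 = (90, -10, +0.65).
Determinant of the coordinate differences = 45·(-10) − 90·55 = -5400.
∂h/∂x = [(-0.12)·(-10) − (+0.65)·55] / -5400 = +0.006398
∂h/∂y = [45·(+0.65) − 90·(-0.12)] / -5400 = -0.007417
|∇h| = √(0.006398² + -0.007417²) = 0.009795
Seepage velocity v = K·i/n = 4.1 × 0.009795 / 0.07 = 0.5737 m/day.

0.57 m/day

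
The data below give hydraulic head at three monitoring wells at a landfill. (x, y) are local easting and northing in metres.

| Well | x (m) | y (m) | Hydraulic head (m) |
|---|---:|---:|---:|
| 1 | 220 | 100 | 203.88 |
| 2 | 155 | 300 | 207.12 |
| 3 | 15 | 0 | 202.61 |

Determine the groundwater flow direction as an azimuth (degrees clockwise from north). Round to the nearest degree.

Taking 1 as reference: 2−1 = (-65, 200, +3.24); 3−1 = (-205, -100, -1.27).
Solve a·Δx + b·Δy = Δh: det = (-65)·(-100) − (-205)·200 = 47500.
∂h/∂x = [(+3.24)·(-100) − (-1.27)·200] / 47500 = -0.001474
∂h/∂y = [(-65)·(-1.27) − (-205)·(+3.24)] / 47500 = +0.01572
Flow direction (−∇h) has components (+0.001474 E, -0.01572 N).
Azimuth = atan2(E, N) = atan2(+0.001474, -0.01572) = 174.6° ≈ 175°.

175°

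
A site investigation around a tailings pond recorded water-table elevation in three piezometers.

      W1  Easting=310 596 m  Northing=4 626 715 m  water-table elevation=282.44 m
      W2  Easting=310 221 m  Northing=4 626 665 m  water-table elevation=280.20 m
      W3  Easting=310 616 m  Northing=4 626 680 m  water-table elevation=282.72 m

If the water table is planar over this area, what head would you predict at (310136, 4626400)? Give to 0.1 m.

280.8 m

Taking W1 as reference: W2−W1 = (-375, -50, -2.24); W3−W1 = (20, -35, +0.28).
Solve a·Δx + b·Δy = Δh: det = (-375)·(-35) − 20·(-50) = 14125.
∂h/∂x = [(-2.24)·(-35) − (+0.28)·(-50)] / 14125 = +0.006542
∂h/∂y = [(-375)·(+0.28) − 20·(-2.24)] / 14125 = -0.004262
h(310136, 4626400) = 282.44 + (+0.006542)·(-460) + (-0.004262)·(-315) = 282.44 -3.009 +1.343 = 280.773 m.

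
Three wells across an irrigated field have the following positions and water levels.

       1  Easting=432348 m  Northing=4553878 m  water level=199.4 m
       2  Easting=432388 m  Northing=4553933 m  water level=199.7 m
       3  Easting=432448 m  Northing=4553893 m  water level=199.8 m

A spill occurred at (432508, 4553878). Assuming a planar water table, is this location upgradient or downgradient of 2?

upgradient

Differences from 1: to 2 (Δx, Δy, Δh) = (40, 55, +0.3); to 3 = (100, 15, +0.4).
Determinant of the coordinate differences = 40·15 − 100·55 = -4900.
∂h/∂x = [(+0.3)·15 − (+0.4)·55] / -4900 = +0.003571
∂h/∂y = [40·(+0.4) − 100·(+0.3)] / -4900 = +0.002857
Head at (432508, 4553878) = 199.4 + (+0.003571)·(160) + (+0.002857)·(0) = 199.97 m.
That is higher than the 199.7 m at 2, so the point is upgradient.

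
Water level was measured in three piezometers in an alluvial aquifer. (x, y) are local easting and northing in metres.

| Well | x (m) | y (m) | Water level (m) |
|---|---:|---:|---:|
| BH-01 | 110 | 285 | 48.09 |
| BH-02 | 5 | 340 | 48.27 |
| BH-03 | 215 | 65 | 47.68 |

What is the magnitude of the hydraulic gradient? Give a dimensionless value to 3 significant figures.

Taking BH-01 as reference: BH-02−BH-01 = (-105, 55, +0.18); BH-03−BH-01 = (105, -220, -0.41).
Solve a·Δx + b·Δy = Δh: det = (-105)·(-220) − 105·55 = 17325.
∂h/∂x = [(+0.18)·(-220) − (-0.41)·55] / 17325 = -0.0009841
∂h/∂y = [(-105)·(-0.41) − 105·(+0.18)] / 17325 = +0.001394
|∇h| = √(-0.0009841² + 0.001394²) = 0.001706

0.00171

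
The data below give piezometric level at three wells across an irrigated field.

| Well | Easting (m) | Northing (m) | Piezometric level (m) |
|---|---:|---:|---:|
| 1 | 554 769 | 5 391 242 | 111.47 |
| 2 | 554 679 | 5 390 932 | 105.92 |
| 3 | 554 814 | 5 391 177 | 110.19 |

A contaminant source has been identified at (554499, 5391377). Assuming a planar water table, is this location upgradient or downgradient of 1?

Taking 1 as reference: 2−1 = (-90, -310, -5.55); 3−1 = (45, -65, -1.28).
Determinant of the coordinate differences = (-90)·(-65) − 45·(-310) = 19800.
∂h/∂x = [(-5.55)·(-65) − (-1.28)·(-310)] / 19800 = -0.001821
∂h/∂y = [(-90)·(-1.28) − 45·(-5.55)] / 19800 = +0.01843
Head at (554499, 5391377) = 111.47 + (-0.001821)·(-270) + (+0.01843)·(135) = 114.45 m.
That is higher than the 111.47 m at 1, so the point is upgradient.

upgradient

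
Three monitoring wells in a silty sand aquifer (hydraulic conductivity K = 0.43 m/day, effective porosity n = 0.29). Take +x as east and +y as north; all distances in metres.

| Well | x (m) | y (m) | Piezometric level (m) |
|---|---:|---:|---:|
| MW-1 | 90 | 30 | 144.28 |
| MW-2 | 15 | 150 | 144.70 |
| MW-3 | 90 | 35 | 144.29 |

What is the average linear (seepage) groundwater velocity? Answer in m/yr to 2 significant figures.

1.7 m/yr

With h = a·x + b·y + c and MW-1 as origin, the differences give:
  (-75)·a + 120·b = +0.42
  0·a + 5·b = +0.01
Eliminate b (×5 and ×120, subtract): -375·a = 0.900 → a = ∂h/∂x = -0.002400
Back-substitute: b = ∂h/∂y = +0.002000.
|∇h| = √(-0.002400² + 0.002000²) = 0.003124
Seepage velocity v = K·i/n = 0.43 × 0.003124 / 0.29 = 0.004632 m/day = 1.692 m/yr.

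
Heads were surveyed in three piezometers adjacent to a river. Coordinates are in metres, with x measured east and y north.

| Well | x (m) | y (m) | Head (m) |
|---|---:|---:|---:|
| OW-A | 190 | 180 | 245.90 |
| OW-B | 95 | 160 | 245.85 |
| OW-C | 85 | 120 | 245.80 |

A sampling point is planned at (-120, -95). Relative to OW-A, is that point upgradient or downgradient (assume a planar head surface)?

downgradient

With h = a·x + b·y + c and OW-A as origin, the differences give:
  (-95)·a + (-20)·b = -0.05
  (-105)·a + (-60)·b = -0.10
Eliminate b (×(-60) and ×(-20), subtract): 3600·a = 1.000 → a = ∂h/∂x = +0.0002778
Back-substitute: b = ∂h/∂y = +0.001181.
Head at (-120, -95) = 245.90 + (+0.0002778)·(-310) + (+0.001181)·(-275) = 245.49 m.
That is lower than the 245.90 m at OW-A, so the point is downgradient.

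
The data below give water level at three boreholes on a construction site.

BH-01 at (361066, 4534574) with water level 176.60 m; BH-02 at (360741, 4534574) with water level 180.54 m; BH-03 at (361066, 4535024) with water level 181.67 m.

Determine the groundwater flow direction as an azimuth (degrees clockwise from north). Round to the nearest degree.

133°

∂h/∂x = (180.54 − 176.60) / (360741 − 361066) = -0.01212
∂h/∂y = (181.67 − 176.60) / (4535024 − 4534574) = +0.01127
Flow direction (−∇h) has components (+0.01212 E, -0.01127 N).
Azimuth = atan2(E, N) = atan2(+0.01212, -0.01127) = 132.9° ≈ 133°.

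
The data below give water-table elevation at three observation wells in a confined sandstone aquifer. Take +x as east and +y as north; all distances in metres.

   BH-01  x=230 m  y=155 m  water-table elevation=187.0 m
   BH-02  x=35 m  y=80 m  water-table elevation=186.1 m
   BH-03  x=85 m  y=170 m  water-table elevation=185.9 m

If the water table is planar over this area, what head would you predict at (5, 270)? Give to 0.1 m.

Taking BH-01 as reference: BH-02−BH-01 = (-195, -75, -0.9); BH-03−BH-01 = (-145, 15, -1.1).
Solve a·Δx + b·Δy = Δh: det = (-195)·15 − (-145)·(-75) = -13800.
∂h/∂x = [(-0.9)·15 − (-1.1)·(-75)] / -13800 = +0.006957
∂h/∂y = [(-195)·(-1.1) − (-145)·(-0.9)] / -13800 = -0.006087
h(5, 270) = 187.0 + (+0.006957)·(-225) + (-0.006087)·(115) = 187.0 -1.565 -0.700 = 184.735 m.

184.7 m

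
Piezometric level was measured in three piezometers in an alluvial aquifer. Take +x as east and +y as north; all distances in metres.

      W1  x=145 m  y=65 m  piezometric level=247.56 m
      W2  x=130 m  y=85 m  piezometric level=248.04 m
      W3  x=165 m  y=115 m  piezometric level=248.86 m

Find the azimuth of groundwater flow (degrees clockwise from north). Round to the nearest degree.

184°

Taking W1 as reference: W2−W1 = (-15, 20, +0.48); W3−W1 = (20, 50, +1.30).
Determinant of the coordinate differences = (-15)·50 − 20·20 = -1150.
∂h/∂x = [(+0.48)·50 − (+1.30)·20] / -1150 = +0.001739
∂h/∂y = [(-15)·(+1.30) − 20·(+0.48)] / -1150 = +0.02530
Flow direction (−∇h) has components (-0.001739 E, -0.02530 N).
Azimuth = atan2(E, N) = atan2(-0.001739, -0.02530) = 183.9° ≈ 184°.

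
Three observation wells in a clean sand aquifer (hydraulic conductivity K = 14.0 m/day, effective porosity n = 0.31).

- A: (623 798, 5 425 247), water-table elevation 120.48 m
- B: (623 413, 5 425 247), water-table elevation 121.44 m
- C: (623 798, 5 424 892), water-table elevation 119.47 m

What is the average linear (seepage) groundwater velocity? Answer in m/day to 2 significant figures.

0.17 m/day

∂h/∂x = (121.44 − 120.48) / (623413 − 623798) = -0.002494
∂h/∂y = (119.47 − 120.48) / (5424892 − 5425247) = +0.002845
|∇h| = √(-0.002494² + 0.002845²) = 0.003783
Seepage velocity v = K·i/n = 14.0 × 0.003783 / 0.31 = 0.1708 m/day.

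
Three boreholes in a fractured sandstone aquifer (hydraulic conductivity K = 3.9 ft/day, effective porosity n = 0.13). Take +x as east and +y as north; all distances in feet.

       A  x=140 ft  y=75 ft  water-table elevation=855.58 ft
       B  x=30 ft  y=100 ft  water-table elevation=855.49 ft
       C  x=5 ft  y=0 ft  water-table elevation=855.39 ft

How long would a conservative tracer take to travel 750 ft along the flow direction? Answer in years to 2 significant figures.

Differences from A: to B (Δx, Δy, Δh) = (-110, 25, -0.09); to C = (-135, -75, -0.19).
Determinant of the coordinate differences = (-110)·(-75) − (-135)·25 = 11625.
∂h/∂x = [(-0.09)·(-75) − (-0.19)·25] / 11625 = +0.0009892
∂h/∂y = [(-110)·(-0.19) − (-135)·(-0.09)] / 11625 = +0.0007527
|∇h| = √(0.0009892² + 0.0007527²) = 0.001243
Seepage velocity v = K·i/n = 3.9 × 0.001243 / 0.13 = 0.03729 ft/day.
t = 750 / 0.03729 = 2.011e+04 days = 55.1 years.

55 years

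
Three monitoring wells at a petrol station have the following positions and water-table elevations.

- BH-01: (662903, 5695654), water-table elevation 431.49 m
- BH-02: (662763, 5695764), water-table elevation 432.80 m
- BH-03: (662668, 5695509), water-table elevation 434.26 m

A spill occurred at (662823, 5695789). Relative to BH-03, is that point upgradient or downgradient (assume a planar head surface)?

downgradient

Taking BH-01 as reference: BH-02−BH-01 = (-140, 110, +1.31); BH-03−BH-01 = (-235, -145, +2.77).
Solve a·Δx + b·Δy = Δh: det = (-140)·(-145) − (-235)·110 = 46150.
∂h/∂x = [(+1.31)·(-145) − (+2.77)·110] / 46150 = -0.01072
∂h/∂y = [(-140)·(+2.77) − (-235)·(+1.31)] / 46150 = -0.001732
Head at (662823, 5695789) = 431.49 + (-0.01072)·(-80) + (-0.001732)·(135) = 432.11 m.
That is lower than the 434.26 m at BH-03, so the point is downgradient.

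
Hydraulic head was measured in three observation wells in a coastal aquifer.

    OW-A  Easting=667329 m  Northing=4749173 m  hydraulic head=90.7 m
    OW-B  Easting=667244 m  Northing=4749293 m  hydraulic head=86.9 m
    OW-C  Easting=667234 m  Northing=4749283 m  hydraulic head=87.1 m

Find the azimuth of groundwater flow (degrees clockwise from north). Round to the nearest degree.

With h = a·x + b·y + c and OW-A as origin, the differences give:
  (-85)·a + 120·b = -3.8
  (-95)·a + 110·b = -3.6
Eliminate b (×110 and ×120, subtract): 2050·a = 14.00 → a = ∂h/∂x = +0.006829
Back-substitute: b = ∂h/∂y = -0.02683.
Flow direction (−∇h) has components (-0.006829 E, +0.02683 N).
Azimuth = atan2(E, N) = atan2(-0.006829, +0.02683) = 345.7° ≈ 346°.

346°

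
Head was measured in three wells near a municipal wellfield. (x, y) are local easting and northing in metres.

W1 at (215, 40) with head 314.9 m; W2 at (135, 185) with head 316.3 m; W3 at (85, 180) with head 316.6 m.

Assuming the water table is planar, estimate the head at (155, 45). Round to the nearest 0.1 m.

With h = a·x + b·y + c and W1 as origin, the differences give:
  (-80)·a + 145·b = +1.4
  (-130)·a + 140·b = +1.7
Eliminate b (×140 and ×145, subtract): 7650·a = -50.50 → a = ∂h/∂x = -0.006601
Back-substitute: b = ∂h/∂y = +0.006013.
h(155, 45) = 314.9 + (-0.006601)·(-60) + (+0.006013)·(5) = 314.9 +0.396 +0.030 = 315.326 m.

315.3 m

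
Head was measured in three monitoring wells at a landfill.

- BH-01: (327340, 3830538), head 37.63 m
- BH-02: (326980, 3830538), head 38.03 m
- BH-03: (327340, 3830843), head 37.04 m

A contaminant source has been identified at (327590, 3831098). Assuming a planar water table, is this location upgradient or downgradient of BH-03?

downgradient

∂h/∂x = (38.03 − 37.63) / (326980 − 327340) = -0.001111
∂h/∂y = (37.04 − 37.63) / (3830843 − 3830538) = -0.001934
Head at (327590, 3831098) = 37.63 + (-0.001111)·(250) + (-0.001934)·(560) = 36.27 m.
That is lower than the 37.04 m at BH-03, so the point is downgradient.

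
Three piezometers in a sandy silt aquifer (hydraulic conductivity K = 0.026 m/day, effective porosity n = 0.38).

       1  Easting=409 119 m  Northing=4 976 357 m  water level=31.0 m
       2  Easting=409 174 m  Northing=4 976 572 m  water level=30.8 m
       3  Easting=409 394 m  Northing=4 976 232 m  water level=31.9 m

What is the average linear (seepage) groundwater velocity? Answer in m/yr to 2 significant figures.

With h = a·x + b·y + c and 1 as origin, the differences give:
  55·a + 215·b = -0.2
  275·a + (-125)·b = +0.9
Eliminate b (×(-125) and ×215, subtract): -66000·a = -168.50 → a = ∂h/∂x = +0.002553
Back-substitute: b = ∂h/∂y = -0.001583.
|∇h| = √(0.002553² + -0.001583²) = 0.003004
Seepage velocity v = K·i/n = 0.026 × 0.003004 / 0.38 = 0.0002055 m/day = 0.07506 m/yr.

0.075 m/yr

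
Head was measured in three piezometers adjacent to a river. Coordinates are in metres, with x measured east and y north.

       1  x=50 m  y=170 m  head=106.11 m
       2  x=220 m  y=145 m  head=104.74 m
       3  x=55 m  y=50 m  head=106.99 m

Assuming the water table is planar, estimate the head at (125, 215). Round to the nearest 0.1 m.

Taking 1 as reference: 2−1 = (170, -25, -1.37); 3−1 = (5, -120, +0.88).
Solve a·Δx + b·Δy = Δh: det = 170·(-120) − 5·(-25) = -20275.
∂h/∂x = [(-1.37)·(-120) − (+0.88)·(-25)] / -20275 = -0.009194
∂h/∂y = [170·(+0.88) − 5·(-1.37)] / -20275 = -0.007716
h(125, 215) = 106.11 + (-0.009194)·(75) + (-0.007716)·(45) = 106.11 -0.690 -0.347 = 105.073 m.

105.1 m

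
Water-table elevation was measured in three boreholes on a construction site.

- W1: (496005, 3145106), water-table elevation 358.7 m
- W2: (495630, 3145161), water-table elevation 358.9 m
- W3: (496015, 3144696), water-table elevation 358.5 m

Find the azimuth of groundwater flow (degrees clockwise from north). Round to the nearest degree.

136°

Taking W1 as reference: W2−W1 = (-375, 55, +0.2); W3−W1 = (10, -410, -0.2).
Determinant of the coordinate differences = (-375)·(-410) − 10·55 = 153200.
∂h/∂x = [(+0.2)·(-410) − (-0.2)·55] / 153200 = -0.0004634
∂h/∂y = [(-375)·(-0.2) − 10·(+0.2)] / 153200 = +0.0004765
Flow direction (−∇h) has components (+0.0004634 E, -0.0004765 N).
Azimuth = atan2(E, N) = atan2(+0.0004634, -0.0004765) = 135.8° ≈ 136°.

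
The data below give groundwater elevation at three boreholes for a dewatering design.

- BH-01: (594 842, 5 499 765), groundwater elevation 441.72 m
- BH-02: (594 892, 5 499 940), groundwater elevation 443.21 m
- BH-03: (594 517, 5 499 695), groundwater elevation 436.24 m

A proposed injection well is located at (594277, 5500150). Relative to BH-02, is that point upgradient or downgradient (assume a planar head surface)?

downgradient

Taking BH-01 as reference: BH-02−BH-01 = (50, 175, +1.49); BH-03−BH-01 = (-325, -70, -5.48).
Determinant of the coordinate differences = 50·(-70) − (-325)·175 = 53375.
∂h/∂x = [(+1.49)·(-70) − (-5.48)·175] / 53375 = +0.01601
∂h/∂y = [50·(-5.48) − (-325)·(+1.49)] / 53375 = +0.003939
Head at (594277, 5500150) = 441.72 + (+0.01601)·(-565) + (+0.003939)·(385) = 434.19 m.
That is lower than the 443.21 m at BH-02, so the point is downgradient.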